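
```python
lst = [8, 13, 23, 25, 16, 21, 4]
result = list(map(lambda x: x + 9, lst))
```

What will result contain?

Step 1: Apply lambda x: x + 9 to each element:
  8 -> 17
  13 -> 22
  23 -> 32
  25 -> 34
  16 -> 25
  21 -> 30
  4 -> 13
Therefore result = [17, 22, 32, 34, 25, 30, 13].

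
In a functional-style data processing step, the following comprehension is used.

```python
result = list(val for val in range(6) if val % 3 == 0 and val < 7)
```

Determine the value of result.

Step 1: Filter range(6) where val % 3 == 0 and val < 7:
  val=0: both conditions met, included
  val=1: excluded (1 % 3 != 0)
  val=2: excluded (2 % 3 != 0)
  val=3: both conditions met, included
  val=4: excluded (4 % 3 != 0)
  val=5: excluded (5 % 3 != 0)
Therefore result = [0, 3].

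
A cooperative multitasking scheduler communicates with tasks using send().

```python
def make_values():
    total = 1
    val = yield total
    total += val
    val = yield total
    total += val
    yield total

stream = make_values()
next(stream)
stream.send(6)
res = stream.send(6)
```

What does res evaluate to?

Step 1: next() -> yield total=1.
Step 2: send(6) -> val=6, total = 1+6 = 7, yield 7.
Step 3: send(6) -> val=6, total = 7+6 = 13, yield 13.
Therefore res = 13.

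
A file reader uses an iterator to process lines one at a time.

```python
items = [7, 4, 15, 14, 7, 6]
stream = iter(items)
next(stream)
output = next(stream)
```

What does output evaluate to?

Step 1: Create iterator over [7, 4, 15, 14, 7, 6].
Step 2: next() consumes 7.
Step 3: next() returns 4.
Therefore output = 4.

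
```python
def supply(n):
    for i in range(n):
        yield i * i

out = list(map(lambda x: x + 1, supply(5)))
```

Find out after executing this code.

Step 1: supply(5) yields squares: [0, 1, 4, 9, 16].
Step 2: map adds 1 to each: [1, 2, 5, 10, 17].
Therefore out = [1, 2, 5, 10, 17].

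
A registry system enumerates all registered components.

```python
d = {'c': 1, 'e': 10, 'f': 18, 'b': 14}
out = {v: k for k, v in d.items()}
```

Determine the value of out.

Step 1: Invert dict (swap keys and values):
  'c': 1 -> 1: 'c'
  'e': 10 -> 10: 'e'
  'f': 18 -> 18: 'f'
  'b': 14 -> 14: 'b'
Therefore out = {1: 'c', 10: 'e', 18: 'f', 14: 'b'}.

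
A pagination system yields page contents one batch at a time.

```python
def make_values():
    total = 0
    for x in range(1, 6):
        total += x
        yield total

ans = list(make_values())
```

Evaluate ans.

Step 1: Generator accumulates running sum:
  x=1: total = 1, yield 1
  x=2: total = 3, yield 3
  x=3: total = 6, yield 6
  x=4: total = 10, yield 10
  x=5: total = 15, yield 15
Therefore ans = [1, 3, 6, 10, 15].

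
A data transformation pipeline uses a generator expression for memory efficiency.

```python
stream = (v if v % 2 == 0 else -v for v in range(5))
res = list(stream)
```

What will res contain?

Step 1: For each v in range(5), yield v if even, else -v:
  v=0: even, yield 0
  v=1: odd, yield -1
  v=2: even, yield 2
  v=3: odd, yield -3
  v=4: even, yield 4
Therefore res = [0, -1, 2, -3, 4].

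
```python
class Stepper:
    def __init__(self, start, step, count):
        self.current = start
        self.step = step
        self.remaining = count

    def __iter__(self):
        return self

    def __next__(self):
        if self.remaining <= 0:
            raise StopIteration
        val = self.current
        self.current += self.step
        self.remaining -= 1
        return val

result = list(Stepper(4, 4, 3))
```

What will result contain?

Step 1: Stepper starts at 4, increments by 4, for 3 steps:
  Yield 4, then current += 4
  Yield 8, then current += 4
  Yield 12, then current += 4
Therefore result = [4, 8, 12].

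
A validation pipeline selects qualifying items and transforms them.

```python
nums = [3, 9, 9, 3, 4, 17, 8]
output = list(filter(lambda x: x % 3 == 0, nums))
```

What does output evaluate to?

Step 1: Filter elements divisible by 3:
  3 % 3 = 0: kept
  9 % 3 = 0: kept
  9 % 3 = 0: kept
  3 % 3 = 0: kept
  4 % 3 = 1: removed
  17 % 3 = 2: removed
  8 % 3 = 2: removed
Therefore output = [3, 9, 9, 3].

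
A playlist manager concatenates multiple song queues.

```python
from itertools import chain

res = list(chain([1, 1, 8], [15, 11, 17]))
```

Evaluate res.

Step 1: chain() concatenates iterables: [1, 1, 8] + [15, 11, 17].
Therefore res = [1, 1, 8, 15, 11, 17].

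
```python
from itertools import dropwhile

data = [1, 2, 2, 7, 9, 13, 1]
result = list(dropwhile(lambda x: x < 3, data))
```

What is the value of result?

Step 1: dropwhile drops elements while < 3:
  1 < 3: dropped
  2 < 3: dropped
  2 < 3: dropped
  7: kept (dropping stopped)
Step 2: Remaining elements kept regardless of condition.
Therefore result = [7, 9, 13, 1].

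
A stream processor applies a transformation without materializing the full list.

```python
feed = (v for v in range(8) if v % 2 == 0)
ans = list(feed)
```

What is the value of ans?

Step 1: Filter range(8) keeping only even values:
  v=0: even, included
  v=1: odd, excluded
  v=2: even, included
  v=3: odd, excluded
  v=4: even, included
  v=5: odd, excluded
  v=6: even, included
  v=7: odd, excluded
Therefore ans = [0, 2, 4, 6].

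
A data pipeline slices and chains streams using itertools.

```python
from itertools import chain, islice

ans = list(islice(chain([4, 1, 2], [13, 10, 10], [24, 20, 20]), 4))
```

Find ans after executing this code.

Step 1: chain([4, 1, 2], [13, 10, 10], [24, 20, 20]) = [4, 1, 2, 13, 10, 10, 24, 20, 20].
Step 2: islice takes first 4 elements: [4, 1, 2, 13].
Therefore ans = [4, 1, 2, 13].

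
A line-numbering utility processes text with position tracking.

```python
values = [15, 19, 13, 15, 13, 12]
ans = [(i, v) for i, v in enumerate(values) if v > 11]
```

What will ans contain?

Step 1: Filter enumerate([15, 19, 13, 15, 13, 12]) keeping v > 11:
  (0, 15): 15 > 11, included
  (1, 19): 19 > 11, included
  (2, 13): 13 > 11, included
  (3, 15): 15 > 11, included
  (4, 13): 13 > 11, included
  (5, 12): 12 > 11, included
Therefore ans = [(0, 15), (1, 19), (2, 13), (3, 15), (4, 13), (5, 12)].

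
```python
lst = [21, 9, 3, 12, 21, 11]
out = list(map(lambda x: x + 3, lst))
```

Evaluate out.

Step 1: Apply lambda x: x + 3 to each element:
  21 -> 24
  9 -> 12
  3 -> 6
  12 -> 15
  21 -> 24
  11 -> 14
Therefore out = [24, 12, 6, 15, 24, 14].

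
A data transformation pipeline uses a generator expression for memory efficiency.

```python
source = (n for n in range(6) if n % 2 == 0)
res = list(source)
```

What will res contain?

Step 1: Filter range(6) keeping only even values:
  n=0: even, included
  n=1: odd, excluded
  n=2: even, included
  n=3: odd, excluded
  n=4: even, included
  n=5: odd, excluded
Therefore res = [0, 2, 4].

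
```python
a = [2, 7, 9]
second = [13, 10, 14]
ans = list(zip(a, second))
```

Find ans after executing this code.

Step 1: zip pairs elements at same index:
  Index 0: (2, 13)
  Index 1: (7, 10)
  Index 2: (9, 14)
Therefore ans = [(2, 13), (7, 10), (9, 14)].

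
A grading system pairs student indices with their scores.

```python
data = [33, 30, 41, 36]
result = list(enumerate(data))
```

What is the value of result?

Step 1: enumerate pairs each element with its index:
  (0, 33)
  (1, 30)
  (2, 41)
  (3, 36)
Therefore result = [(0, 33), (1, 30), (2, 41), (3, 36)].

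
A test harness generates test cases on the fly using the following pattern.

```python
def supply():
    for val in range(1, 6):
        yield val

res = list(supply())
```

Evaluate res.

Step 1: The generator yields each value from range(1, 6).
Step 2: list() consumes all yields: [1, 2, 3, 4, 5].
Therefore res = [1, 2, 3, 4, 5].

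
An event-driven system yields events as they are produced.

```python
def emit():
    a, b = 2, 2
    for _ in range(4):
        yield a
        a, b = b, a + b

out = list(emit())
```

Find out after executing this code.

Step 1: Fibonacci-like sequence starting with a=2, b=2:
  Iteration 1: yield a=2, then a,b = 2,4
  Iteration 2: yield a=2, then a,b = 4,6
  Iteration 3: yield a=4, then a,b = 6,10
  Iteration 4: yield a=6, then a,b = 10,16
Therefore out = [2, 2, 4, 6].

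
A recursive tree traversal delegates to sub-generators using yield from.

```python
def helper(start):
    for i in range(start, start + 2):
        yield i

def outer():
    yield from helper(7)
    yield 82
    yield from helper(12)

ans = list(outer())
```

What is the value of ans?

Step 1: outer() delegates to helper(7):
  yield 7
  yield 8
Step 2: yield 82
Step 3: Delegates to helper(12):
  yield 12
  yield 13
Therefore ans = [7, 8, 82, 12, 13].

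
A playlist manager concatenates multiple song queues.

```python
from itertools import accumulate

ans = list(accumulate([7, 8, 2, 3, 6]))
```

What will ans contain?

Step 1: accumulate computes running sums:
  + 7 = 7
  + 8 = 15
  + 2 = 17
  + 3 = 20
  + 6 = 26
Therefore ans = [7, 15, 17, 20, 26].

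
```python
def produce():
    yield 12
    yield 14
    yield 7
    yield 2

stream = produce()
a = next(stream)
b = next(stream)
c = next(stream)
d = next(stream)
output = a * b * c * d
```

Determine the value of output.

Step 1: Create generator and consume all values:
  a = next(stream) = 12
  b = next(stream) = 14
  c = next(stream) = 7
  d = next(stream) = 2
Step 2: output = 12 * 14 * 7 * 2 = 2352.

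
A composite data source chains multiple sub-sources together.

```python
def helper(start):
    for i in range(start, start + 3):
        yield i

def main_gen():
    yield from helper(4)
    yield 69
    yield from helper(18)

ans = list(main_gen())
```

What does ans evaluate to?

Step 1: main_gen() delegates to helper(4):
  yield 4
  yield 5
  yield 6
Step 2: yield 69
Step 3: Delegates to helper(18):
  yield 18
  yield 19
  yield 20
Therefore ans = [4, 5, 6, 69, 18, 19, 20].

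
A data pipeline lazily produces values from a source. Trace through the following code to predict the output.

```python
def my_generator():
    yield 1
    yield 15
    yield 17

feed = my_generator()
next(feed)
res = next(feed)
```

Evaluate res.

Step 1: my_generator() creates a generator.
Step 2: next(feed) yields 1 (consumed and discarded).
Step 3: next(feed) yields 15, assigned to res.
Therefore res = 15.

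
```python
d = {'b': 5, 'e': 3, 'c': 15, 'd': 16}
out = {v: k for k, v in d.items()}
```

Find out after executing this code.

Step 1: Invert dict (swap keys and values):
  'b': 5 -> 5: 'b'
  'e': 3 -> 3: 'e'
  'c': 15 -> 15: 'c'
  'd': 16 -> 16: 'd'
Therefore out = {5: 'b', 3: 'e', 15: 'c', 16: 'd'}.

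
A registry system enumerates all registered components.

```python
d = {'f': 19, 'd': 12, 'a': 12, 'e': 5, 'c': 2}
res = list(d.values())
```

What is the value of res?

Step 1: d.values() returns the dictionary values in insertion order.
Therefore res = [19, 12, 12, 5, 2].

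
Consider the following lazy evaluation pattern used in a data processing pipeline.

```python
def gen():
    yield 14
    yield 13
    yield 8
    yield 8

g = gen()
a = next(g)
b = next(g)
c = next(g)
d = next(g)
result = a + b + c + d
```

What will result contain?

Step 1: Create generator and consume all values:
  a = next(g) = 14
  b = next(g) = 13
  c = next(g) = 8
  d = next(g) = 8
Step 2: result = 14 + 13 + 8 + 8 = 43.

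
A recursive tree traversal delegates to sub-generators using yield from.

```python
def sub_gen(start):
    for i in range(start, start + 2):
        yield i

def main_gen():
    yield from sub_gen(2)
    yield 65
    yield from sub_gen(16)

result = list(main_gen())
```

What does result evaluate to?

Step 1: main_gen() delegates to sub_gen(2):
  yield 2
  yield 3
Step 2: yield 65
Step 3: Delegates to sub_gen(16):
  yield 16
  yield 17
Therefore result = [2, 3, 65, 16, 17].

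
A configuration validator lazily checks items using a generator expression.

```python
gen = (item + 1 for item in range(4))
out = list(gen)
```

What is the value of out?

Step 1: For each item in range(4), compute item+1:
  item=0: 0+1 = 1
  item=1: 1+1 = 2
  item=2: 2+1 = 3
  item=3: 3+1 = 4
Therefore out = [1, 2, 3, 4].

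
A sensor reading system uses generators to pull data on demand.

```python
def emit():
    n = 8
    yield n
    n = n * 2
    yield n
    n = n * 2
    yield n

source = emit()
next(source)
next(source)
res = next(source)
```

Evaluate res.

Step 1: Trace through generator execution:
  Yield 1: n starts at 8, yield 8
  Yield 2: n = 8 * 2 = 16, yield 16
  Yield 3: n = 16 * 2 = 32, yield 32
Step 2: First next() gets 8, second next() gets the second value, third next() yields 32.
Therefore res = 32.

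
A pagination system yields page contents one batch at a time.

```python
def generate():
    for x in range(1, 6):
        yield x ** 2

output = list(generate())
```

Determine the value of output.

Step 1: For each x in range(1, 6), yield x**2:
  x=1: yield 1**2 = 1
  x=2: yield 2**2 = 4
  x=3: yield 3**2 = 9
  x=4: yield 4**2 = 16
  x=5: yield 5**2 = 25
Therefore output = [1, 4, 9, 16, 25].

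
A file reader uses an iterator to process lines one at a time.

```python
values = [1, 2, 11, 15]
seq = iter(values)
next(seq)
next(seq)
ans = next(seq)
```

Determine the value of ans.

Step 1: Create iterator over [1, 2, 11, 15].
Step 2: next() consumes 1.
Step 3: next() consumes 2.
Step 4: next() returns 11.
Therefore ans = 11.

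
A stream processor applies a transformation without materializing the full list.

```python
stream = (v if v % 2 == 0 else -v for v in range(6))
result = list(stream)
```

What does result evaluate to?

Step 1: For each v in range(6), yield v if even, else -v:
  v=0: even, yield 0
  v=1: odd, yield -1
  v=2: even, yield 2
  v=3: odd, yield -3
  v=4: even, yield 4
  v=5: odd, yield -5
Therefore result = [0, -1, 2, -3, 4, -5].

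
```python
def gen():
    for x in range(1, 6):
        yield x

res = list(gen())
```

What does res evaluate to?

Step 1: The generator yields each value from range(1, 6).
Step 2: list() consumes all yields: [1, 2, 3, 4, 5].
Therefore res = [1, 2, 3, 4, 5].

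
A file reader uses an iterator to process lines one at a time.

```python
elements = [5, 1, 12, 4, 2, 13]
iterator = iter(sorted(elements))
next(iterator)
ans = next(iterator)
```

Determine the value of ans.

Step 1: sorted([5, 1, 12, 4, 2, 13]) = [1, 2, 4, 5, 12, 13].
Step 2: Create iterator and skip 1 elements.
Step 3: next() returns 2.
Therefore ans = 2.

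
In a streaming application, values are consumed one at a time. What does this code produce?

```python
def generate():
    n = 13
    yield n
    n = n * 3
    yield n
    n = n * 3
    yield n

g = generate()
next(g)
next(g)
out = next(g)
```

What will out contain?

Step 1: Trace through generator execution:
  Yield 1: n starts at 13, yield 13
  Yield 2: n = 13 * 3 = 39, yield 39
  Yield 3: n = 39 * 3 = 117, yield 117
Step 2: First next() gets 13, second next() gets the second value, third next() yields 117.
Therefore out = 117.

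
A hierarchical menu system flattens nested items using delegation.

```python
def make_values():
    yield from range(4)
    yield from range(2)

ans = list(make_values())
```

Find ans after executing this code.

Step 1: Trace yields in order:
  yield 0
  yield 1
  yield 2
  yield 3
  yield 0
  yield 1
Therefore ans = [0, 1, 2, 3, 0, 1].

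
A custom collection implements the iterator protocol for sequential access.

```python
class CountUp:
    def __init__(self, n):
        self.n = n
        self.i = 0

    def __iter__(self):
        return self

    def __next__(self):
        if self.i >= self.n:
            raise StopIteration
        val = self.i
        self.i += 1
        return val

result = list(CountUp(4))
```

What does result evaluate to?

Step 1: CountUp(4) creates an iterator counting 0 to 3.
Step 2: list() consumes all values: [0, 1, 2, 3].
Therefore result = [0, 1, 2, 3].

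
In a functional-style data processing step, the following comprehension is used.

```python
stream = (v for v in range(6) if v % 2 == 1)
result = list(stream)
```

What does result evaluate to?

Step 1: Filter range(6) keeping only odd values:
  v=0: even, excluded
  v=1: odd, included
  v=2: even, excluded
  v=3: odd, included
  v=4: even, excluded
  v=5: odd, included
Therefore result = [1, 3, 5].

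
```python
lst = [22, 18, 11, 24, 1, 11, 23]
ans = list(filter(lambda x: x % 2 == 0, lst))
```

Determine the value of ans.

Step 1: Filter elements divisible by 2:
  22 % 2 = 0: kept
  18 % 2 = 0: kept
  11 % 2 = 1: removed
  24 % 2 = 0: kept
  1 % 2 = 1: removed
  11 % 2 = 1: removed
  23 % 2 = 1: removed
Therefore ans = [22, 18, 24].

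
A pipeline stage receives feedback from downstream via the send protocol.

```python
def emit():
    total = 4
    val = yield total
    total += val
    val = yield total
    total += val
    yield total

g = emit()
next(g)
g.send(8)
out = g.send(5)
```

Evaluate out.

Step 1: next() -> yield total=4.
Step 2: send(8) -> val=8, total = 4+8 = 12, yield 12.
Step 3: send(5) -> val=5, total = 12+5 = 17, yield 17.
Therefore out = 17.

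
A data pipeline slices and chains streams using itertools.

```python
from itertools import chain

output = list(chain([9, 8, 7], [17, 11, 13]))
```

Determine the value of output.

Step 1: chain() concatenates iterables: [9, 8, 7] + [17, 11, 13].
Therefore output = [9, 8, 7, 17, 11, 13].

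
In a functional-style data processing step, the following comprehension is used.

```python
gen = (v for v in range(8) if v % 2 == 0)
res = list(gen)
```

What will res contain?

Step 1: Filter range(8) keeping only even values:
  v=0: even, included
  v=1: odd, excluded
  v=2: even, included
  v=3: odd, excluded
  v=4: even, included
  v=5: odd, excluded
  v=6: even, included
  v=7: odd, excluded
Therefore res = [0, 2, 4, 6].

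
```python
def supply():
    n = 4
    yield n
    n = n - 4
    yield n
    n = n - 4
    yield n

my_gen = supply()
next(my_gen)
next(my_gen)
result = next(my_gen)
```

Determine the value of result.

Step 1: Trace through generator execution:
  Yield 1: n starts at 4, yield 4
  Yield 2: n = 4 - 4 = 0, yield 0
  Yield 3: n = 0 - 4 = -4, yield -4
Step 2: First next() gets 4, second next() gets the second value, third next() yields -4.
Therefore result = -4.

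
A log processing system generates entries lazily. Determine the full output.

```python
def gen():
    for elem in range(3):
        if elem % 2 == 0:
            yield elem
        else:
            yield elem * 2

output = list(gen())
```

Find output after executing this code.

Step 1: For each elem in range(3), yield elem if even, else elem*2:
  elem=0 (even): yield 0
  elem=1 (odd): yield 1*2 = 2
  elem=2 (even): yield 2
Therefore output = [0, 2, 2].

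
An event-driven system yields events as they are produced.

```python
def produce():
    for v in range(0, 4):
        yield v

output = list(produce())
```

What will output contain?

Step 1: The generator yields each value from range(0, 4).
Step 2: list() consumes all yields: [0, 1, 2, 3].
Therefore output = [0, 1, 2, 3].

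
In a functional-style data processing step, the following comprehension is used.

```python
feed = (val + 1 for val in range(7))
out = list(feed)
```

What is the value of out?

Step 1: For each val in range(7), compute val+1:
  val=0: 0+1 = 1
  val=1: 1+1 = 2
  val=2: 2+1 = 3
  val=3: 3+1 = 4
  val=4: 4+1 = 5
  val=5: 5+1 = 6
  val=6: 6+1 = 7
Therefore out = [1, 2, 3, 4, 5, 6, 7].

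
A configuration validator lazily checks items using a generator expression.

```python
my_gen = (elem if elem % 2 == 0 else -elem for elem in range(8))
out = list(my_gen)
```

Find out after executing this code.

Step 1: For each elem in range(8), yield elem if even, else -elem:
  elem=0: even, yield 0
  elem=1: odd, yield -1
  elem=2: even, yield 2
  elem=3: odd, yield -3
  elem=4: even, yield 4
  elem=5: odd, yield -5
  elem=6: even, yield 6
  elem=7: odd, yield -7
Therefore out = [0, -1, 2, -3, 4, -5, 6, -7].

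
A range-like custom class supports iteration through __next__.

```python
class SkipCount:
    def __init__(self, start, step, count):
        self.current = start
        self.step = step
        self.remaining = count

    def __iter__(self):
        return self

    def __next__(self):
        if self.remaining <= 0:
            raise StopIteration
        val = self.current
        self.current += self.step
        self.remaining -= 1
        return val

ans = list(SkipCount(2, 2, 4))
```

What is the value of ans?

Step 1: SkipCount starts at 2, increments by 2, for 4 steps:
  Yield 2, then current += 2
  Yield 4, then current += 2
  Yield 6, then current += 2
  Yield 8, then current += 2
Therefore ans = [2, 4, 6, 8].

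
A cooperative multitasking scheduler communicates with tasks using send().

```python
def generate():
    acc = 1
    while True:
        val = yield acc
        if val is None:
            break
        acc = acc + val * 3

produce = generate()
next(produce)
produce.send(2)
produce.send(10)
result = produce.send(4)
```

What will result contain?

Step 1: next() -> yield acc=1.
Step 2: send(2) -> val=2, acc = 1 + 2*3 = 7, yield 7.
Step 3: send(10) -> val=10, acc = 7 + 10*3 = 37, yield 37.
Step 4: send(4) -> val=4, acc = 37 + 4*3 = 49, yield 49.
Therefore result = 49.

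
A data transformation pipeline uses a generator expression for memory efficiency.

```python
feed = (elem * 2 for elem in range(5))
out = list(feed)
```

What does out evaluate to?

Step 1: For each elem in range(5), compute elem*2:
  elem=0: 0*2 = 0
  elem=1: 1*2 = 2
  elem=2: 2*2 = 4
  elem=3: 3*2 = 6
  elem=4: 4*2 = 8
Therefore out = [0, 2, 4, 6, 8].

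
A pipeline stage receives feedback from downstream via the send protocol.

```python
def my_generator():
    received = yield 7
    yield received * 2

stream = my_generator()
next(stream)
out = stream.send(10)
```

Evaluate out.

Step 1: next(stream) advances to first yield, producing 7.
Step 2: send(10) resumes, received = 10.
Step 3: yield received * 2 = 10 * 2 = 20.
Therefore out = 20.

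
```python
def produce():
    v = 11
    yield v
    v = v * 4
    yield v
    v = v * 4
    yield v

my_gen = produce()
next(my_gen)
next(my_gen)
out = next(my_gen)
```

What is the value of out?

Step 1: Trace through generator execution:
  Yield 1: v starts at 11, yield 11
  Yield 2: v = 11 * 4 = 44, yield 44
  Yield 3: v = 44 * 4 = 176, yield 176
Step 2: First next() gets 11, second next() gets the second value, third next() yields 176.
Therefore out = 176.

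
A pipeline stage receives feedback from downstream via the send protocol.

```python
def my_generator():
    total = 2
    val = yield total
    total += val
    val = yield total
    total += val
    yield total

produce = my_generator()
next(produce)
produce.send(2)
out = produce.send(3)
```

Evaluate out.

Step 1: next() -> yield total=2.
Step 2: send(2) -> val=2, total = 2+2 = 4, yield 4.
Step 3: send(3) -> val=3, total = 4+3 = 7, yield 7.
Therefore out = 7.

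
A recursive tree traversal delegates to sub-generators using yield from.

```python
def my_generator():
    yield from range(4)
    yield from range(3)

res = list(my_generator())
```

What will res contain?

Step 1: Trace yields in order:
  yield 0
  yield 1
  yield 2
  yield 3
  yield 0
  yield 1
  yield 2
Therefore res = [0, 1, 2, 3, 0, 1, 2].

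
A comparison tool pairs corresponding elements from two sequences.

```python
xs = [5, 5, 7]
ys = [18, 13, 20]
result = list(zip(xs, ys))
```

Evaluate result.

Step 1: zip pairs elements at same index:
  Index 0: (5, 18)
  Index 1: (5, 13)
  Index 2: (7, 20)
Therefore result = [(5, 18), (5, 13), (7, 20)].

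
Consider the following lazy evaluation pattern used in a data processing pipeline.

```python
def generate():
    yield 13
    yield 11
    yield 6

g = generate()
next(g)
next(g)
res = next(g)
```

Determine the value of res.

Step 1: generate() creates a generator.
Step 2: next(g) yields 13 (consumed and discarded).
Step 3: next(g) yields 11 (consumed and discarded).
Step 4: next(g) yields 6, assigned to res.
Therefore res = 6.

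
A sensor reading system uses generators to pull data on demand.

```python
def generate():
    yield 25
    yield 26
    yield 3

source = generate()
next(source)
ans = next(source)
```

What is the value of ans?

Step 1: generate() creates a generator.
Step 2: next(source) yields 25 (consumed and discarded).
Step 3: next(source) yields 26, assigned to ans.
Therefore ans = 26.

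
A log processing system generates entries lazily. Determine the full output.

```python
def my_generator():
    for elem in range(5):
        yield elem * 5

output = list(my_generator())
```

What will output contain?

Step 1: For each elem in range(5), yield elem * 5:
  elem=0: yield 0 * 5 = 0
  elem=1: yield 1 * 5 = 5
  elem=2: yield 2 * 5 = 10
  elem=3: yield 3 * 5 = 15
  elem=4: yield 4 * 5 = 20
Therefore output = [0, 5, 10, 15, 20].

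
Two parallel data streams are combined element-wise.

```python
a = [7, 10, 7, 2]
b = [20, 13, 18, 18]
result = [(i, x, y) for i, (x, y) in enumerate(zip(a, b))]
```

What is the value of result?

Step 1: enumerate(zip(a, b)) gives index with paired elements:
  i=0: (7, 20)
  i=1: (10, 13)
  i=2: (7, 18)
  i=3: (2, 18)
Therefore result = [(0, 7, 20), (1, 10, 13), (2, 7, 18), (3, 2, 18)].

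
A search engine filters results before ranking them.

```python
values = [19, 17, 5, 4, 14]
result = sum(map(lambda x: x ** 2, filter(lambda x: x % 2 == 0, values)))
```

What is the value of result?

Step 1: Filter even numbers from [19, 17, 5, 4, 14]: [4, 14]
Step 2: Square each: [16, 196]
Step 3: Sum = 212.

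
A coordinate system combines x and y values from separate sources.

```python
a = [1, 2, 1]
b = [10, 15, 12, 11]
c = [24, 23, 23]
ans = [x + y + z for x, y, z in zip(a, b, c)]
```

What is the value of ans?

Step 1: zip three lists (truncates to shortest, len=3):
  1 + 10 + 24 = 35
  2 + 15 + 23 = 40
  1 + 12 + 23 = 36
Therefore ans = [35, 40, 36].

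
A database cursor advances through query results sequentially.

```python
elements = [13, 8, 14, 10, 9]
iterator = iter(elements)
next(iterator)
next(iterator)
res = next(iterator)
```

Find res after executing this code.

Step 1: Create iterator over [13, 8, 14, 10, 9].
Step 2: next() consumes 13.
Step 3: next() consumes 8.
Step 4: next() returns 14.
Therefore res = 14.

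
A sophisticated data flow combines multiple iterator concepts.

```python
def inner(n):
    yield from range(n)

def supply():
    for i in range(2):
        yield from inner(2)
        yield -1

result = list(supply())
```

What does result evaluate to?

Step 1: For each i in range(2):
  i=0: yield from inner(2) -> [0, 1], then yield -1
  i=1: yield from inner(2) -> [0, 1], then yield -1
Therefore result = [0, 1, -1, 0, 1, -1].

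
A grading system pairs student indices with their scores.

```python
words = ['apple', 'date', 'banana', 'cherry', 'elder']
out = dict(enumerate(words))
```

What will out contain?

Step 1: enumerate pairs indices with words:
  0 -> 'apple'
  1 -> 'date'
  2 -> 'banana'
  3 -> 'cherry'
  4 -> 'elder'
Therefore out = {0: 'apple', 1: 'date', 2: 'banana', 3: 'cherry', 4: 'elder'}.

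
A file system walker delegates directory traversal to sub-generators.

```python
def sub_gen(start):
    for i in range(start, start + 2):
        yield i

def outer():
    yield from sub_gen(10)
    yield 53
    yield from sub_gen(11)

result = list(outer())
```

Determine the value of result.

Step 1: outer() delegates to sub_gen(10):
  yield 10
  yield 11
Step 2: yield 53
Step 3: Delegates to sub_gen(11):
  yield 11
  yield 12
Therefore result = [10, 11, 53, 11, 12].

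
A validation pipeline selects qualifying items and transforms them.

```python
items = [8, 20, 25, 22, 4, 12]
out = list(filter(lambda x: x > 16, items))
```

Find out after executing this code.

Step 1: Filter elements > 16:
  8: removed
  20: kept
  25: kept
  22: kept
  4: removed
  12: removed
Therefore out = [20, 25, 22].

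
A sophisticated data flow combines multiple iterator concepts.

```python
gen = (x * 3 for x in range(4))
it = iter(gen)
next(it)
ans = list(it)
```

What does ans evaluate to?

Step 1: Generator produces [0, 3, 6, 9].
Step 2: next(it) consumes first element (0).
Step 3: list(it) collects remaining: [3, 6, 9].
Therefore ans = [3, 6, 9].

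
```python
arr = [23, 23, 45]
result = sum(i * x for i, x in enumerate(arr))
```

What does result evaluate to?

Step 1: Compute i * x for each (i, x) in enumerate([23, 23, 45]):
  i=0, x=23: 0*23 = 0
  i=1, x=23: 1*23 = 23
  i=2, x=45: 2*45 = 90
Step 2: sum = 0 + 23 + 90 = 113.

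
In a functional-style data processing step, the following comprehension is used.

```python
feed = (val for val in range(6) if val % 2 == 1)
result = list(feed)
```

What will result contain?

Step 1: Filter range(6) keeping only odd values:
  val=0: even, excluded
  val=1: odd, included
  val=2: even, excluded
  val=3: odd, included
  val=4: even, excluded
  val=5: odd, included
Therefore result = [1, 3, 5].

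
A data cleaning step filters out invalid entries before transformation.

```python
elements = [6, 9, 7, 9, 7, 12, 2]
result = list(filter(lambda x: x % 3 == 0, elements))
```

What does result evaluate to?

Step 1: Filter elements divisible by 3:
  6 % 3 = 0: kept
  9 % 3 = 0: kept
  7 % 3 = 1: removed
  9 % 3 = 0: kept
  7 % 3 = 1: removed
  12 % 3 = 0: kept
  2 % 3 = 2: removed
Therefore result = [6, 9, 9, 12].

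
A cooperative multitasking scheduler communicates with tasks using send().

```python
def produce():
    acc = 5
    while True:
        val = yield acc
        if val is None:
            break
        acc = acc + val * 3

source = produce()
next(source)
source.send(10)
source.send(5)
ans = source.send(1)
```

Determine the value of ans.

Step 1: next() -> yield acc=5.
Step 2: send(10) -> val=10, acc = 5 + 10*3 = 35, yield 35.
Step 3: send(5) -> val=5, acc = 35 + 5*3 = 50, yield 50.
Step 4: send(1) -> val=1, acc = 50 + 1*3 = 53, yield 53.
Therefore ans = 53.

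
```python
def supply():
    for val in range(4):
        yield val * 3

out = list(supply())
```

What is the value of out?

Step 1: For each val in range(4), yield val * 3:
  val=0: yield 0 * 3 = 0
  val=1: yield 1 * 3 = 3
  val=2: yield 2 * 3 = 6
  val=3: yield 3 * 3 = 9
Therefore out = [0, 3, 6, 9].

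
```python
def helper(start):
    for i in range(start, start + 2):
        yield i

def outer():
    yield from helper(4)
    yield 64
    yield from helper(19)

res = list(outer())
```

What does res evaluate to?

Step 1: outer() delegates to helper(4):
  yield 4
  yield 5
Step 2: yield 64
Step 3: Delegates to helper(19):
  yield 19
  yield 20
Therefore res = [4, 5, 64, 19, 20].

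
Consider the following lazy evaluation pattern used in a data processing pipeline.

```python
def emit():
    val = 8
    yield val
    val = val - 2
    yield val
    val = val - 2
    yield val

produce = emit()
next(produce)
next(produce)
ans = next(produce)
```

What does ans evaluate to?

Step 1: Trace through generator execution:
  Yield 1: val starts at 8, yield 8
  Yield 2: val = 8 - 2 = 6, yield 6
  Yield 3: val = 6 - 2 = 4, yield 4
Step 2: First next() gets 8, second next() gets the second value, third next() yields 4.
Therefore ans = 4.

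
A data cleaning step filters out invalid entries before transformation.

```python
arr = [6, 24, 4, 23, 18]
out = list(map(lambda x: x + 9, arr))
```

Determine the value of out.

Step 1: Apply lambda x: x + 9 to each element:
  6 -> 15
  24 -> 33
  4 -> 13
  23 -> 32
  18 -> 27
Therefore out = [15, 33, 13, 32, 27].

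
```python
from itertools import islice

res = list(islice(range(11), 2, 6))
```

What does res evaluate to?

Step 1: islice(range(11), 2, 6) takes elements at indices [2, 6).
Step 2: Elements: [2, 3, 4, 5].
Therefore res = [2, 3, 4, 5].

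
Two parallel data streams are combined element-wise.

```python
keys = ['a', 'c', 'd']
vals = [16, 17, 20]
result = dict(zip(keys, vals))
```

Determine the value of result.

Step 1: zip pairs keys with values:
  'a' -> 16
  'c' -> 17
  'd' -> 20
Therefore result = {'a': 16, 'c': 17, 'd': 20}.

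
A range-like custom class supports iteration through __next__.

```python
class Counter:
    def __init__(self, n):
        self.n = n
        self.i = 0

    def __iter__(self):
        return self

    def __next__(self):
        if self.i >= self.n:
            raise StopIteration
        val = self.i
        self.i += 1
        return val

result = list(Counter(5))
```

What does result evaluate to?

Step 1: Counter(5) creates an iterator counting 0 to 4.
Step 2: list() consumes all values: [0, 1, 2, 3, 4].
Therefore result = [0, 1, 2, 3, 4].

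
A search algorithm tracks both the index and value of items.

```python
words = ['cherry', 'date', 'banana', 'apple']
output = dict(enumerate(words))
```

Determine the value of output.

Step 1: enumerate pairs indices with words:
  0 -> 'cherry'
  1 -> 'date'
  2 -> 'banana'
  3 -> 'apple'
Therefore output = {0: 'cherry', 1: 'date', 2: 'banana', 3: 'apple'}.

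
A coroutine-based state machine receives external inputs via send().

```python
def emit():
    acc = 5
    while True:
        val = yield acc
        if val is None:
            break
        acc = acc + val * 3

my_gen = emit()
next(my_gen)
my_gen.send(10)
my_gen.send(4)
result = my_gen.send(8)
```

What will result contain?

Step 1: next() -> yield acc=5.
Step 2: send(10) -> val=10, acc = 5 + 10*3 = 35, yield 35.
Step 3: send(4) -> val=4, acc = 35 + 4*3 = 47, yield 47.
Step 4: send(8) -> val=8, acc = 47 + 8*3 = 71, yield 71.
Therefore result = 71.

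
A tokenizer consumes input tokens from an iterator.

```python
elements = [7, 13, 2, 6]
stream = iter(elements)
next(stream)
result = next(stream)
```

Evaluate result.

Step 1: Create iterator over [7, 13, 2, 6].
Step 2: next() consumes 7.
Step 3: next() returns 13.
Therefore result = 13.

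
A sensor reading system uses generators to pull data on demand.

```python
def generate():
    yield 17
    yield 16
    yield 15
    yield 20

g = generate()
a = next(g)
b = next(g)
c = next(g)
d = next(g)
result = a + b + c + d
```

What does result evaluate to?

Step 1: Create generator and consume all values:
  a = next(g) = 17
  b = next(g) = 16
  c = next(g) = 15
  d = next(g) = 20
Step 2: result = 17 + 16 + 15 + 20 = 68.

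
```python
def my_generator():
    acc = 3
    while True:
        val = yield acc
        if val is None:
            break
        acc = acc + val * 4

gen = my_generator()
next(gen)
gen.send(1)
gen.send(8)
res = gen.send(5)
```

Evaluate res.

Step 1: next() -> yield acc=3.
Step 2: send(1) -> val=1, acc = 3 + 1*4 = 7, yield 7.
Step 3: send(8) -> val=8, acc = 7 + 8*4 = 39, yield 39.
Step 4: send(5) -> val=5, acc = 39 + 5*4 = 59, yield 59.
Therefore res = 59.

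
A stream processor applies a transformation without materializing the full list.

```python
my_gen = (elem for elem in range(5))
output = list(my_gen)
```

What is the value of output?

Step 1: Generator expression iterates range(5): [0, 1, 2, 3, 4].
Step 2: list() collects all values.
Therefore output = [0, 1, 2, 3, 4].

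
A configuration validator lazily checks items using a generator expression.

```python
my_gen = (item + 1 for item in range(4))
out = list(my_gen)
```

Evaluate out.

Step 1: For each item in range(4), compute item+1:
  item=0: 0+1 = 1
  item=1: 1+1 = 2
  item=2: 2+1 = 3
  item=3: 3+1 = 4
Therefore out = [1, 2, 3, 4].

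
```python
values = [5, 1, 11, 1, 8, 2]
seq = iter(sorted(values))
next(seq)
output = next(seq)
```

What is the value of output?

Step 1: sorted([5, 1, 11, 1, 8, 2]) = [1, 1, 2, 5, 8, 11].
Step 2: Create iterator and skip 1 elements.
Step 3: next() returns 1.
Therefore output = 1.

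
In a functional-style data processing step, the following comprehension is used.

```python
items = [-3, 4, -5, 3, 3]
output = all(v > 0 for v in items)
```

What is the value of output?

Step 1: Check v > 0 for each element in [-3, 4, -5, 3, 3]:
  -3 > 0: False
  4 > 0: True
  -5 > 0: False
  3 > 0: True
  3 > 0: True
Step 2: all() returns False.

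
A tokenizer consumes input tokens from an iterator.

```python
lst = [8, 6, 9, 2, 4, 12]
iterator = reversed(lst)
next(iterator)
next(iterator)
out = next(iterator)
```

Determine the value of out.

Step 1: reversed([8, 6, 9, 2, 4, 12]) gives iterator: [12, 4, 2, 9, 6, 8].
Step 2: First next() = 12, second next() = 4.
Step 3: Third next() = 2.
Therefore out = 2.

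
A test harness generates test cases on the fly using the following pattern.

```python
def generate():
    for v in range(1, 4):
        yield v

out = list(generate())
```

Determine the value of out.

Step 1: The generator yields each value from range(1, 4).
Step 2: list() consumes all yields: [1, 2, 3].
Therefore out = [1, 2, 3].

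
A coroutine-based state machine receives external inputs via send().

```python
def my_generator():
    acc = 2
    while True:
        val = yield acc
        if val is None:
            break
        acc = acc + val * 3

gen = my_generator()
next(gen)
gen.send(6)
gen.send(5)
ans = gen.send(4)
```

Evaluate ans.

Step 1: next() -> yield acc=2.
Step 2: send(6) -> val=6, acc = 2 + 6*3 = 20, yield 20.
Step 3: send(5) -> val=5, acc = 20 + 5*3 = 35, yield 35.
Step 4: send(4) -> val=4, acc = 35 + 4*3 = 47, yield 47.
Therefore ans = 47.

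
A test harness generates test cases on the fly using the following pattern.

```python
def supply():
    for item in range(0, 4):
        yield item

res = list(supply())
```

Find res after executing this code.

Step 1: The generator yields each value from range(0, 4).
Step 2: list() consumes all yields: [0, 1, 2, 3].
Therefore res = [0, 1, 2, 3].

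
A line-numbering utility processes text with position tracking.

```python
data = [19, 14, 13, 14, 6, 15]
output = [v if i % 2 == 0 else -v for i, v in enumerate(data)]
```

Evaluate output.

Step 1: For each (i, v), keep v if i is even, negate if odd:
  i=0 (even): keep 19
  i=1 (odd): negate to -14
  i=2 (even): keep 13
  i=3 (odd): negate to -14
  i=4 (even): keep 6
  i=5 (odd): negate to -15
Therefore output = [19, -14, 13, -14, 6, -15].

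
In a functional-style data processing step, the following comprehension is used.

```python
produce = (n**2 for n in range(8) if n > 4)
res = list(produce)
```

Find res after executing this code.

Step 1: For range(8), keep n > 4, then square:
  n=0: 0 <= 4, excluded
  n=1: 1 <= 4, excluded
  n=2: 2 <= 4, excluded
  n=3: 3 <= 4, excluded
  n=4: 4 <= 4, excluded
  n=5: 5 > 4, yield 5**2 = 25
  n=6: 6 > 4, yield 6**2 = 36
  n=7: 7 > 4, yield 7**2 = 49
Therefore res = [25, 36, 49].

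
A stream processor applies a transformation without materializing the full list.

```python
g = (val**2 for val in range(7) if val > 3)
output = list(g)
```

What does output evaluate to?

Step 1: For range(7), keep val > 3, then square:
  val=0: 0 <= 3, excluded
  val=1: 1 <= 3, excluded
  val=2: 2 <= 3, excluded
  val=3: 3 <= 3, excluded
  val=4: 4 > 3, yield 4**2 = 16
  val=5: 5 > 3, yield 5**2 = 25
  val=6: 6 > 3, yield 6**2 = 36
Therefore output = [16, 25, 36].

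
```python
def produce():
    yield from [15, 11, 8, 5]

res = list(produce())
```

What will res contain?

Step 1: yield from delegates to the iterable, yielding each element.
Step 2: Collected values: [15, 11, 8, 5].
Therefore res = [15, 11, 8, 5].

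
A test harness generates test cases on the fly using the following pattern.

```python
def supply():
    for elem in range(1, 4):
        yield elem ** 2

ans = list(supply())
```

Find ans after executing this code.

Step 1: For each elem in range(1, 4), yield elem**2:
  elem=1: yield 1**2 = 1
  elem=2: yield 2**2 = 4
  elem=3: yield 3**2 = 9
Therefore ans = [1, 4, 9].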